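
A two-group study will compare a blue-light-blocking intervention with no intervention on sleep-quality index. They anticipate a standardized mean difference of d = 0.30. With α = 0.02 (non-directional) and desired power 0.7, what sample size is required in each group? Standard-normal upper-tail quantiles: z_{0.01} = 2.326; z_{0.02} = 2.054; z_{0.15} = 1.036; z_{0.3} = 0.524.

n = 181 per group

For two independent groups with equal n: n = 2·((z_{α/2} + z_β) / d)².
z_{α/2} + z_β = 2.326 + 0.524 = 2.850.
n = 2 × (2.850 / 0.30)² = 2 × 9.500² = 2 × 90.25 = 180.5.
Round up to the next whole participant.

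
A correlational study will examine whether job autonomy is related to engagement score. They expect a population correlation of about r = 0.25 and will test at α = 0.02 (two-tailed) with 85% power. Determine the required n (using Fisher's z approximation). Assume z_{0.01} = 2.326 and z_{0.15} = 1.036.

Fisher's z: C = ½·ln((1+r)/(1−r)) = ½·ln(1.6667) = 0.2554.
n = ((z_{α/2} + z_β)/C)² + 3.
(2.326 + 1.036) / 0.2554 = 3.362 / 0.2554 = 13.164.
n = 13.164² + 3 = 173.28 + 3 = 176.3.
Round up.

n = 177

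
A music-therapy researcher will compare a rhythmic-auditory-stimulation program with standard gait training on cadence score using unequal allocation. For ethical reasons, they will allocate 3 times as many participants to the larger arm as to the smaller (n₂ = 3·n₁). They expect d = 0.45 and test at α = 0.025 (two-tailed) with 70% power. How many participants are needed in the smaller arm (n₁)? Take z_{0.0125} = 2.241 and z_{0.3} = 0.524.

n₁ = 51

With allocation ratio k = n₂/n₁ = 3, Var(x̄₁−x̄₂) = σ²(1/n₁ + 1/(k·n₁)) = σ²·(k+1)/(k·n₁).
So n₁ = (1 + 1/k)·((z_{α/2} + z_β)/d)² = 1.333 × (2.765/0.45)².
n₁ = 1.333 × 37.75 = 50.3.
Round up: n₁ = 51, giving n₂ = 3 × 51 = 153.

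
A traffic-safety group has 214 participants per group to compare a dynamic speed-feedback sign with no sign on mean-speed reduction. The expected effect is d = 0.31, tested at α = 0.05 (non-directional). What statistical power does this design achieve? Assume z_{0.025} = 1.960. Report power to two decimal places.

power ≈ 0.89

For two equal groups, power = Φ(d·√(n/2) − z_{α/2}).
d·√(n/2) = 0.31 × √(214/2) = 0.31 × 10.344 = 3.207.
z_β = 3.207 − 1.960 = 1.247.
Power = Φ(1.247) = 0.894.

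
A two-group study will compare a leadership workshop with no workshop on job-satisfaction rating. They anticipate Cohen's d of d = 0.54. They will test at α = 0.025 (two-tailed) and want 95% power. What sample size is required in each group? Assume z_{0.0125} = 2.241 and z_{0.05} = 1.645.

For two independent groups with equal n: n = 2·((z_{α/2} + z_β) / d)².
z_{α/2} + z_β = 2.241 + 1.645 = 3.886.
n = 2 × (3.886 / 0.54)² = 2 × 7.196² = 2 × 51.79 = 103.6.
Round up to the next whole participant.

n = 104 per group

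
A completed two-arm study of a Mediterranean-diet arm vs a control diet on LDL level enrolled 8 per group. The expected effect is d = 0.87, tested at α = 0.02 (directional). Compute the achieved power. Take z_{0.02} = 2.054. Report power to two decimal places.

power ≈ 0.38

For two equal groups, power = Φ(d·√(n/2) − z_{α}).
d·√(n/2) = 0.87 × √(8/2) = 0.87 × 2.000 = 1.740.
z_β = 1.740 − 2.054 = -0.314.
Power = Φ(-0.314) = 0.377.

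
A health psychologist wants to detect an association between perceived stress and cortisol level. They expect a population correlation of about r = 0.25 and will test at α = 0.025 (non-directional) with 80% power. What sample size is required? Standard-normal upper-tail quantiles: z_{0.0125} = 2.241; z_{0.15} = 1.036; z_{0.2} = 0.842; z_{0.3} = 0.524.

Fisher's z: C = ½·ln((1+r)/(1−r)) = ½·ln(1.6667) = 0.2554.
n = ((z_{α/2} + z_β)/C)² + 3.
(2.241 + 0.842) / 0.2554 = 3.083 / 0.2554 = 12.071.
n = 12.071² + 3 = 145.72 + 3 = 148.7.
Round up.

n = 149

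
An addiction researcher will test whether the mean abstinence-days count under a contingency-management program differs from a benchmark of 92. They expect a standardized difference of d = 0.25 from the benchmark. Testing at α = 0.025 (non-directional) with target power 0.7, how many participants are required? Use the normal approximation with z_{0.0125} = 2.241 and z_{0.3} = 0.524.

For a one-sample test: n = ((z_{α/2} + z_β) / d)².
z_{α/2} + z_β = 2.241 + 0.524 = 2.765.
n = (2.765 / 0.25)² = 11.060² = 122.32.
Round up.

n = 123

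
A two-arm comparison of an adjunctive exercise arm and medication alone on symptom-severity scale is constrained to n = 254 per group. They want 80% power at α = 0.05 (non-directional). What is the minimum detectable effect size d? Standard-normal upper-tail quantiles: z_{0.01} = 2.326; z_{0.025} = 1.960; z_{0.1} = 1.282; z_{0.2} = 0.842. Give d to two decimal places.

d_min ≈ 0.25

For two independent groups of n = 254 each: d_min = (z_{α/2} + z_β)·√(2/n).
z-sum = 1.960 + 0.842 = 2.802.
d_min = 2.802 × √(2/254) = 2.802 × 0.0887 = 0.249.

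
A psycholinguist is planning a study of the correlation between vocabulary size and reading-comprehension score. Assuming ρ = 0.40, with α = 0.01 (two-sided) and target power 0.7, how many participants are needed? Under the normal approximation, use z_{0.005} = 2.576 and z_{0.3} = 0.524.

n = 57

Fisher's z: C = ½·ln((1+r)/(1−r)) = ½·ln(2.3333) = 0.4236.
n = ((z_{α/2} + z_β)/C)² + 3.
(2.576 + 0.524) / 0.4236 = 3.100 / 0.4236 = 7.318.
n = 7.318² + 3 = 53.56 + 3 = 56.6.
Round up.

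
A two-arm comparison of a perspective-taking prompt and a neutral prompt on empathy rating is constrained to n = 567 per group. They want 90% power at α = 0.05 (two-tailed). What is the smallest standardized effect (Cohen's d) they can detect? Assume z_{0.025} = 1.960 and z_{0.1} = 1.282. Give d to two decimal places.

For two independent groups of n = 567 each: d_min = (z_{α/2} + z_β)·√(2/n).
z-sum = 1.960 + 1.282 = 3.242.
d_min = 3.242 × √(2/567) = 3.242 × 0.0594 = 0.193.

d_min ≈ 0.19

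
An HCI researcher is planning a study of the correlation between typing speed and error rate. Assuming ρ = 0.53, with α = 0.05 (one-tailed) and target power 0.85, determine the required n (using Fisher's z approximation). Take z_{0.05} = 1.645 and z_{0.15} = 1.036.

n = 24

Fisher's z: C = ½·ln((1+r)/(1−r)) = ½·ln(3.2553) = 0.5901.
n = ((z_{α} + z_β)/C)² + 3.
(1.645 + 1.036) / 0.5901 = 2.681 / 0.5901 = 4.543.
n = 4.543² + 3 = 20.64 + 3 = 23.6.
Round up.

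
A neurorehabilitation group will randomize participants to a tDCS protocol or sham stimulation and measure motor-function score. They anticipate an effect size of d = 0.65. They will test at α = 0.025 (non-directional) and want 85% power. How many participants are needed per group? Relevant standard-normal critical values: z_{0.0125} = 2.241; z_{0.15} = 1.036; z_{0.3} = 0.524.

n = 51 per group

For two independent groups with equal n: n = 2·((z_{α/2} + z_β) / d)².
z_{α/2} + z_β = 2.241 + 1.036 = 3.277.
n = 2 × (3.277 / 0.65)² = 2 × 5.042² = 2 × 25.42 = 50.8.
Round up to the next whole participant.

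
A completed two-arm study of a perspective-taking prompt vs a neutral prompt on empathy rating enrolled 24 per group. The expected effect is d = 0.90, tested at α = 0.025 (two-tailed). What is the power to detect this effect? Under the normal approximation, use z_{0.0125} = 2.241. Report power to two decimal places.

power ≈ 0.81

For two equal groups, power = Φ(d·√(n/2) − z_{α/2}).
d·√(n/2) = 0.90 × √(24/2) = 0.90 × 3.464 = 3.118.
z_β = 3.118 − 2.241 = 0.877.
Power = Φ(0.877) = 0.810.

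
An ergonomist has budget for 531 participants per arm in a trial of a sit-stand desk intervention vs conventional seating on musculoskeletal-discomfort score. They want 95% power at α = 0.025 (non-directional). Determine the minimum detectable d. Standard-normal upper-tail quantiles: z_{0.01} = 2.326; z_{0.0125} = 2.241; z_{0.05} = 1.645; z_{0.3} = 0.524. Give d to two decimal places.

d_min ≈ 0.24

For two independent groups of n = 531 each: d_min = (z_{α/2} + z_β)·√(2/n).
z-sum = 2.241 + 1.645 = 3.886.
d_min = 3.886 × √(2/531) = 3.886 × 0.0614 = 0.238.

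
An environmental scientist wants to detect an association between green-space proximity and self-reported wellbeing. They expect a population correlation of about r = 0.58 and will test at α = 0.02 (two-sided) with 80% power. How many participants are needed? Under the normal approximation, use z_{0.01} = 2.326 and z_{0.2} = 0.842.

n = 26

Fisher's z: C = ½·ln((1+r)/(1−r)) = ½·ln(3.7619) = 0.6625.
n = ((z_{α/2} + z_β)/C)² + 3.
(2.326 + 0.842) / 0.6625 = 3.168 / 0.6625 = 4.782.
n = 4.782² + 3 = 22.87 + 3 = 25.9.
Round up.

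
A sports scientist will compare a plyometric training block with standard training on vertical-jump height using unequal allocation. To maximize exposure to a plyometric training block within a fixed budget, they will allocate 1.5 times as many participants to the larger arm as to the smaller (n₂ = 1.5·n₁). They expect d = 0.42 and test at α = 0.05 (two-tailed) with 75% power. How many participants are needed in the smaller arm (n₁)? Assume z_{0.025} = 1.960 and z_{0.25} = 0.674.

With allocation ratio k = n₂/n₁ = 1.5, Var(x̄₁−x̄₂) = σ²(1/n₁ + 1/(k·n₁)) = σ²·(k+1)/(k·n₁).
So n₁ = (1 + 1/k)·((z_{α/2} + z_β)/d)² = 1.667 × (2.634/0.42)².
n₁ = 1.667 × 39.33 = 65.6.
Round up: n₁ = 66, giving n₂ = 1.5 × 66 = 99.

n₁ = 66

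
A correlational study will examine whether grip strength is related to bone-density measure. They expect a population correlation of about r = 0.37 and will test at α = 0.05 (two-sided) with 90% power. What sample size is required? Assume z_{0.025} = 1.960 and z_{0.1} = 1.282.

n = 73

Fisher's z: C = ½·ln((1+r)/(1−r)) = ½·ln(2.1746) = 0.3884.
n = ((z_{α/2} + z_β)/C)² + 3.
(1.960 + 1.282) / 0.3884 = 3.242 / 0.3884 = 8.347.
n = 8.347² + 3 = 69.67 + 3 = 72.7.
Round up.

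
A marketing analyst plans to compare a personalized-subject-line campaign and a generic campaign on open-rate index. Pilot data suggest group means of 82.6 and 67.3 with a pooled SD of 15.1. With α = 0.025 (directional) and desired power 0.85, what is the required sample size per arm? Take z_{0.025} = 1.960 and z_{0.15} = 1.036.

n = 18 per group

Cohen's d = |M₁ − M₂| / SD_pooled = |82.6 − 67.3| / 15.1 = 15.3 / 15.1 = 1.013.
For two independent groups with equal n: n = 2·((z_{α} + z_β) / d)².
z_{α} + z_β = 1.960 + 1.036 = 2.996.
n = 2 × (2.996 / 1.013)² = 2 × 2.958² = 2 × 8.75 = 17.5.
Round up to the next whole participant.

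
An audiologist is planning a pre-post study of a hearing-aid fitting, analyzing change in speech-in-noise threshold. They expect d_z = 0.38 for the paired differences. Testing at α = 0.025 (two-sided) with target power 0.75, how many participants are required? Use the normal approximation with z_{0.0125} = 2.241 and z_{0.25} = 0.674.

For a paired (one-sample on differences) test: n = ((z_{α/2} + z_β) / d)².
z_{α/2} + z_β = 2.241 + 0.674 = 2.915.
n = (2.915 / 0.38)² = 7.671² = 58.85.
Round up.

n = 59 pairs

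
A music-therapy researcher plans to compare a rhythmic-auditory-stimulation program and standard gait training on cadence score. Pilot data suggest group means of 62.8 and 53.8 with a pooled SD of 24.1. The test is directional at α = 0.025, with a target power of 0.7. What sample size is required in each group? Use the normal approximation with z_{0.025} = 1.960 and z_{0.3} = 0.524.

n = 89 per group

Cohen's d = |M₁ − M₂| / SD_pooled = |62.8 − 53.8| / 24.1 = 9.0 / 24.1 = 0.373.
For two independent groups with equal n: n = 2·((z_{α} + z_β) / d)².
z_{α} + z_β = 1.960 + 0.524 = 2.484.
n = 2 × (2.484 / 0.373)² = 2 × 6.660² = 2 × 44.35 = 88.7.
Round up to the next whole participant.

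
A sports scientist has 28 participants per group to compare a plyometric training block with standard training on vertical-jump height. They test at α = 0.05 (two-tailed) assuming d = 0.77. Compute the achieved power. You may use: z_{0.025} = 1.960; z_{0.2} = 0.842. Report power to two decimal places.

For two equal groups, power = Φ(d·√(n/2) − z_{α/2}).
d·√(n/2) = 0.77 × √(28/2) = 0.77 × 3.742 = 2.881.
z_β = 2.881 − 1.960 = 0.921.
Power = Φ(0.921) = 0.821.

power ≈ 0.82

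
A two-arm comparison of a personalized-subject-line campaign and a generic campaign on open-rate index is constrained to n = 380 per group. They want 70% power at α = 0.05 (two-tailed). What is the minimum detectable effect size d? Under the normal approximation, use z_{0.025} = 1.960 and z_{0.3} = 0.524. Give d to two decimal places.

For two independent groups of n = 380 each: d_min = (z_{α/2} + z_β)·√(2/n).
z-sum = 1.960 + 0.524 = 2.484.
d_min = 2.484 × √(2/380) = 2.484 × 0.0725 = 0.180.

d_min ≈ 0.18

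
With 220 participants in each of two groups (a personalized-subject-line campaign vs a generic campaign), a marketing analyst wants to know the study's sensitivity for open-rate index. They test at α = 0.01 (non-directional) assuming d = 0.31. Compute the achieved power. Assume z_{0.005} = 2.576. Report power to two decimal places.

For two equal groups, power = Φ(d·√(n/2) − z_{α/2}).
d·√(n/2) = 0.31 × √(220/2) = 0.31 × 10.488 = 3.251.
z_β = 3.251 − 2.576 = 0.675.
Power = Φ(0.675) = 0.750.

power ≈ 0.75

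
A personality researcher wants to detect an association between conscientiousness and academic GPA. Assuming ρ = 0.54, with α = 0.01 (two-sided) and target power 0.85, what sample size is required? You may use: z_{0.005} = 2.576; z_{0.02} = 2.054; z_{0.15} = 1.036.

Fisher's z: C = ½·ln((1+r)/(1−r)) = ½·ln(3.3478) = 0.6042.
n = ((z_{α/2} + z_β)/C)² + 3.
(2.576 + 1.036) / 0.6042 = 3.612 / 0.6042 = 5.978.
n = 5.978² + 3 = 35.74 + 3 = 38.7.
Round up.

n = 39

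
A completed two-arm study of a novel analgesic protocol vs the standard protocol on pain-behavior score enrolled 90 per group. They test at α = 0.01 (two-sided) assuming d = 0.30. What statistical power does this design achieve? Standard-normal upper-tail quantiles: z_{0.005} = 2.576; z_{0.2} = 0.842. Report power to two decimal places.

For two equal groups, power = Φ(d·√(n/2) − z_{α/2}).
d·√(n/2) = 0.30 × √(90/2) = 0.30 × 6.708 = 2.012.
z_β = 2.012 − 2.576 = -0.564.
Power = Φ(-0.564) = 0.287.

power ≈ 0.29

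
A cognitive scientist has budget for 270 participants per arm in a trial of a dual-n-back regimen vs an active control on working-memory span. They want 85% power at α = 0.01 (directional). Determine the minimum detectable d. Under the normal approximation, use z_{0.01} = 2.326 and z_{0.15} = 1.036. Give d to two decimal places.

For two independent groups of n = 270 each: d_min = (z_{α} + z_β)·√(2/n).
z-sum = 2.326 + 1.036 = 3.362.
d_min = 3.362 × √(2/270) = 3.362 × 0.0861 = 0.289.

d_min ≈ 0.29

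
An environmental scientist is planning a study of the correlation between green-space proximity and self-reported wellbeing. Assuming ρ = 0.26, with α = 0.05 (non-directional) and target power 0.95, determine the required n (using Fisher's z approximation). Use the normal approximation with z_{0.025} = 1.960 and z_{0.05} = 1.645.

n = 187

Fisher's z: C = ½·ln((1+r)/(1−r)) = ½·ln(1.7027) = 0.2661.
n = ((z_{α/2} + z_β)/C)² + 3.
(1.960 + 1.645) / 0.2661 = 3.605 / 0.2661 = 13.548.
n = 13.548² + 3 = 183.54 + 3 = 186.5.
Round up.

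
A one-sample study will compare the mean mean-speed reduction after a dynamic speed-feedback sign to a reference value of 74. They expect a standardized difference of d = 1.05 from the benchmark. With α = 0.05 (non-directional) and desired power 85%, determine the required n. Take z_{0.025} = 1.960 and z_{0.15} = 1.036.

For a one-sample test: n = ((z_{α/2} + z_β) / d)².
z_{α/2} + z_β = 1.960 + 1.036 = 2.996.
n = (2.996 / 1.05)² = 2.853² = 8.14.
Round up.

n = 9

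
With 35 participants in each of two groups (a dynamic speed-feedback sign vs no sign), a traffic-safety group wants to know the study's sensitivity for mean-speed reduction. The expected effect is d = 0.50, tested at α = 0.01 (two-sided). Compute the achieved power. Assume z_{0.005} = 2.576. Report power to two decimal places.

power ≈ 0.31

For two equal groups, power = Φ(d·√(n/2) − z_{α/2}).
d·√(n/2) = 0.50 × √(35/2) = 0.50 × 4.183 = 2.092.
z_β = 2.092 − 2.576 = -0.484.
Power = Φ(-0.484) = 0.314.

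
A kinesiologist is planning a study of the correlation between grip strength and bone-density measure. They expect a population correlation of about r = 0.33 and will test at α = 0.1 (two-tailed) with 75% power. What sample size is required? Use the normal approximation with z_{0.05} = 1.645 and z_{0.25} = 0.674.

Fisher's z: C = ½·ln((1+r)/(1−r)) = ½·ln(1.9851) = 0.3428.
n = ((z_{α/2} + z_β)/C)² + 3.
(1.645 + 0.674) / 0.3428 = 2.319 / 0.3428 = 6.765.
n = 6.765² + 3 = 45.76 + 3 = 48.8.
Round up.

n = 49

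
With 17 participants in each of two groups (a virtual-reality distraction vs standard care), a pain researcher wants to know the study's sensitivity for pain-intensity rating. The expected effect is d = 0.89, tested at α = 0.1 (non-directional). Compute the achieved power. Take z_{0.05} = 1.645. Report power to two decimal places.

For two equal groups, power = Φ(d·√(n/2) − z_{α/2}).
d·√(n/2) = 0.89 × √(17/2) = 0.89 × 2.915 = 2.595.
z_β = 2.595 − 1.645 = 0.950.
Power = Φ(0.950) = 0.829.

power ≈ 0.83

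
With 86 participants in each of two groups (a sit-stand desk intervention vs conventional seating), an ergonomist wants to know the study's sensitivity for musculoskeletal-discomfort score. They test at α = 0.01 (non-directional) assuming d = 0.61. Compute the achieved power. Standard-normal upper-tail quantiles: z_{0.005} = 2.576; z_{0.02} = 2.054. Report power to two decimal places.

power ≈ 0.92

For two equal groups, power = Φ(d·√(n/2) − z_{α/2}).
d·√(n/2) = 0.61 × √(86/2) = 0.61 × 6.557 = 4.000.
z_β = 4.000 − 2.576 = 1.424.
Power = Φ(1.424) = 0.923.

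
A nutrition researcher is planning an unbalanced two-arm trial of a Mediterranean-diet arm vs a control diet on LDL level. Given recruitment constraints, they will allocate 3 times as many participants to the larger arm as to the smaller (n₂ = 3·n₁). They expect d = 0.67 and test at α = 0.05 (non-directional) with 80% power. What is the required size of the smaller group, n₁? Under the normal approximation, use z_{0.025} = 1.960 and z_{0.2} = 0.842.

With allocation ratio k = n₂/n₁ = 3, Var(x̄₁−x̄₂) = σ²(1/n₁ + 1/(k·n₁)) = σ²·(k+1)/(k·n₁).
So n₁ = (1 + 1/k)·((z_{α/2} + z_β)/d)² = 1.333 × (2.802/0.67)².
n₁ = 1.333 × 17.49 = 23.3.
Round up: n₁ = 24, giving n₂ = 3 × 24 = 72.

n₁ = 24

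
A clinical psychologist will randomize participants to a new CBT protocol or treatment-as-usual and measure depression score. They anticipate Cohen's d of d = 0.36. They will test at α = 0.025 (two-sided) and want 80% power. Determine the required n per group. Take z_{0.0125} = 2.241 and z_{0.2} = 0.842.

n = 147 per group

For two independent groups with equal n: n = 2·((z_{α/2} + z_β) / d)².
z_{α/2} + z_β = 2.241 + 0.842 = 3.083.
n = 2 × (3.083 / 0.36)² = 2 × 8.564² = 2 × 73.34 = 146.7.
Round up to the next whole participant.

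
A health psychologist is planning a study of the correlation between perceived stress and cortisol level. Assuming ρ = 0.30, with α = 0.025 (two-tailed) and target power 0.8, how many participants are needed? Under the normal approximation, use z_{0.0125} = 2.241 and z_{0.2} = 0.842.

n = 103

Fisher's z: C = ½·ln((1+r)/(1−r)) = ½·ln(1.8571) = 0.3095.
n = ((z_{α/2} + z_β)/C)² + 3.
(2.241 + 0.842) / 0.3095 = 3.083 / 0.3095 = 9.961.
n = 9.961² + 3 = 99.23 + 3 = 102.2.
Round up.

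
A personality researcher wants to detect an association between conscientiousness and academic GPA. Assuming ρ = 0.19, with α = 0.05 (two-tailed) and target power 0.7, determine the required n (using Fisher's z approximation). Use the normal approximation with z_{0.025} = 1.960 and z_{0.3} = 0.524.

n = 170

Fisher's z: C = ½·ln((1+r)/(1−r)) = ½·ln(1.4691) = 0.1923.
n = ((z_{α/2} + z_β)/C)² + 3.
(1.960 + 0.524) / 0.1923 = 2.484 / 0.1923 = 12.917.
n = 12.917² + 3 = 166.86 + 3 = 169.9.
Round up.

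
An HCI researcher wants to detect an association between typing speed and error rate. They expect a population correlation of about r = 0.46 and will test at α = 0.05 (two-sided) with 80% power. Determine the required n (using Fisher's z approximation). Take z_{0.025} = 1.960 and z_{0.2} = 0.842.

n = 35

Fisher's z: C = ½·ln((1+r)/(1−r)) = ½·ln(2.7037) = 0.4973.
n = ((z_{α/2} + z_β)/C)² + 3.
(1.960 + 0.842) / 0.4973 = 2.802 / 0.4973 = 5.634.
n = 5.634² + 3 = 31.75 + 3 = 34.7.
Round up.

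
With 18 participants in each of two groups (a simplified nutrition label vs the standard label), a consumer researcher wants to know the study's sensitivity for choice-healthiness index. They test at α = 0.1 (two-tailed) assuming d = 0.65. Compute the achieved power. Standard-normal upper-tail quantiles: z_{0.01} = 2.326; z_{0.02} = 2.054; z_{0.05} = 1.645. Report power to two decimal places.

For two equal groups, power = Φ(d·√(n/2) − z_{α/2}).
d·√(n/2) = 0.65 × √(18/2) = 0.65 × 3.000 = 1.950.
z_β = 1.950 − 1.645 = 0.305.
Power = Φ(0.305) = 0.620.

power ≈ 0.62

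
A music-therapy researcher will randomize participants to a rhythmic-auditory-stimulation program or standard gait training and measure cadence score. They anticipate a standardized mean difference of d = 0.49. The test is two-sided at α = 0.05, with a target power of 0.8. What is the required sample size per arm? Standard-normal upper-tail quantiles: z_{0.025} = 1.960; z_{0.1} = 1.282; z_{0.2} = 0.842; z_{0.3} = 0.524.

n = 66 per group

For two independent groups with equal n: n = 2·((z_{α/2} + z_β) / d)².
z_{α/2} + z_β = 1.960 + 0.842 = 2.802.
n = 2 × (2.802 / 0.49)² = 2 × 5.718² = 2 × 32.70 = 65.4.
Round up to the next whole participant.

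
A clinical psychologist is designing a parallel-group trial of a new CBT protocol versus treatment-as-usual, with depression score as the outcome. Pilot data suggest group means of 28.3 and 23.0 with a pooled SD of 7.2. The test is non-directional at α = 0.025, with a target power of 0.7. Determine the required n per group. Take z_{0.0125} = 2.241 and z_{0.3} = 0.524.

n = 29 per group

Cohen's d = |M₁ − M₂| / SD_pooled = |28.3 − 23.0| / 7.2 = 5.3 / 7.2 = 0.736.
For two independent groups with equal n: n = 2·((z_{α/2} + z_β) / d)².
z_{α/2} + z_β = 2.241 + 0.524 = 2.765.
n = 2 × (2.765 / 0.736)² = 2 × 3.757² = 2 × 14.11 = 28.2.
Round up to the next whole participant.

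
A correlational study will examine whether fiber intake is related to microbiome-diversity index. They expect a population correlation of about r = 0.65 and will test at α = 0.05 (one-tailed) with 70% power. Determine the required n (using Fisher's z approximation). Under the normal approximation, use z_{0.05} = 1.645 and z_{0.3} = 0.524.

n = 11

Fisher's z: C = ½·ln((1+r)/(1−r)) = ½·ln(4.7143) = 0.7753.
n = ((z_{α} + z_β)/C)² + 3.
(1.645 + 0.524) / 0.7753 = 2.169 / 0.7753 = 2.798.
n = 2.798² + 3 = 7.83 + 3 = 10.8.
Round up.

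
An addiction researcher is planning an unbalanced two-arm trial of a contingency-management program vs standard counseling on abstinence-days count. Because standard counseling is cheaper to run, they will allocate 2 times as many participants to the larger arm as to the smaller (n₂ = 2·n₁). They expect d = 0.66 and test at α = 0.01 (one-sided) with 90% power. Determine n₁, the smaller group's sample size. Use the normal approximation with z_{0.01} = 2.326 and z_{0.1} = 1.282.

n₁ = 45

With allocation ratio k = n₂/n₁ = 2, Var(x̄₁−x̄₂) = σ²(1/n₁ + 1/(k·n₁)) = σ²·(k+1)/(k·n₁).
So n₁ = (1 + 1/k)·((z_{α} + z_β)/d)² = 1.500 × (3.608/0.66)².
n₁ = 1.500 × 29.88 = 44.8.
Round up: n₁ = 45, giving n₂ = 2 × 45 = 90.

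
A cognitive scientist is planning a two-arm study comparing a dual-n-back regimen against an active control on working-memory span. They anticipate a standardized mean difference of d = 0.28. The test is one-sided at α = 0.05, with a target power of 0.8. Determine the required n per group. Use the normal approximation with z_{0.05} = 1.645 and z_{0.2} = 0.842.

n = 158 per group

For two independent groups with equal n: n = 2·((z_{α} + z_β) / d)².
z_{α} + z_β = 1.645 + 0.842 = 2.487.
n = 2 × (2.487 / 0.28)² = 2 × 8.882² = 2 × 78.89 = 157.8.
Round up to the next whole participant.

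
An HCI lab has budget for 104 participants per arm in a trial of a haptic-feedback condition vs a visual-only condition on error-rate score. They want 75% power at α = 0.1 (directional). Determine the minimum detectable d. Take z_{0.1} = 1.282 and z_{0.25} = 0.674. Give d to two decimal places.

d_min ≈ 0.27

For two independent groups of n = 104 each: d_min = (z_{α} + z_β)·√(2/n).
z-sum = 1.282 + 0.674 = 1.956.
d_min = 1.956 × √(2/104) = 1.956 × 0.1387 = 0.271.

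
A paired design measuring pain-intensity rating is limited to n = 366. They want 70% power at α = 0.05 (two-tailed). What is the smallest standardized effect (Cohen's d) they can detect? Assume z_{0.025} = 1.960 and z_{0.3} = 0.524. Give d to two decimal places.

For a single sample (or paired design) of n = 366: d_min = (z_{α/2} + z_β)/√n.
z-sum = 1.960 + 0.524 = 2.484.
d_min = 2.484 / √366 = 2.484 / 19.131 = 0.130.

d_min ≈ 0.13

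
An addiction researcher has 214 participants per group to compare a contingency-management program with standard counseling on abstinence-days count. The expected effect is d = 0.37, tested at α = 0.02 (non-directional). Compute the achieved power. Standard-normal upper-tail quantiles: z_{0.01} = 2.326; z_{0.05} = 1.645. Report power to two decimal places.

For two equal groups, power = Φ(d·√(n/2) − z_{α/2}).
d·√(n/2) = 0.37 × √(214/2) = 0.37 × 10.344 = 3.827.
z_β = 3.827 − 2.326 = 1.501.
Power = Φ(1.501) = 0.933.

power ≈ 0.93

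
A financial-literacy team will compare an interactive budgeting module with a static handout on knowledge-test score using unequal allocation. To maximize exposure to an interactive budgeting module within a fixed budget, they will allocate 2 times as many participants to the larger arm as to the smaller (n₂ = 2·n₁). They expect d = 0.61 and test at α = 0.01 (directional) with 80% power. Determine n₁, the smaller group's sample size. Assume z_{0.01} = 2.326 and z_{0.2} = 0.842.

n₁ = 41

With allocation ratio k = n₂/n₁ = 2, Var(x̄₁−x̄₂) = σ²(1/n₁ + 1/(k·n₁)) = σ²·(k+1)/(k·n₁).
So n₁ = (1 + 1/k)·((z_{α} + z_β)/d)² = 1.500 × (3.168/0.61)².
n₁ = 1.500 × 26.97 = 40.5.
Round up: n₁ = 41, giving n₂ = 2 × 41 = 82.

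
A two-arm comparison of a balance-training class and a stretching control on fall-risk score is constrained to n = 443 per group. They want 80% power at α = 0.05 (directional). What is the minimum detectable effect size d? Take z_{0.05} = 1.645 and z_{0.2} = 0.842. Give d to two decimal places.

For two independent groups of n = 443 each: d_min = (z_{α} + z_β)·√(2/n).
z-sum = 1.645 + 0.842 = 2.487.
d_min = 2.487 × √(2/443) = 2.487 × 0.0672 = 0.167.

d_min ≈ 0.17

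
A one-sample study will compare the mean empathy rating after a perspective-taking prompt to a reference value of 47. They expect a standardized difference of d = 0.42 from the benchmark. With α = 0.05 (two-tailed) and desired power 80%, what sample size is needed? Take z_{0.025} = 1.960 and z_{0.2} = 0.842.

n = 45

For a one-sample test: n = ((z_{α/2} + z_β) / d)².
z_{α/2} + z_β = 1.960 + 0.842 = 2.802.
n = (2.802 / 0.42)² = 6.671² = 44.51.
Round up.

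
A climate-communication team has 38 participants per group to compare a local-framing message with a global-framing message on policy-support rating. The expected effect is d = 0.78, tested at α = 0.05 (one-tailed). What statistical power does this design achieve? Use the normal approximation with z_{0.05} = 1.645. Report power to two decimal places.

power ≈ 0.96

For two equal groups, power = Φ(d·√(n/2) − z_{α}).
d·√(n/2) = 0.78 × √(38/2) = 0.78 × 4.359 = 3.400.
z_β = 3.400 − 1.645 = 1.755.
Power = Φ(1.755) = 0.960.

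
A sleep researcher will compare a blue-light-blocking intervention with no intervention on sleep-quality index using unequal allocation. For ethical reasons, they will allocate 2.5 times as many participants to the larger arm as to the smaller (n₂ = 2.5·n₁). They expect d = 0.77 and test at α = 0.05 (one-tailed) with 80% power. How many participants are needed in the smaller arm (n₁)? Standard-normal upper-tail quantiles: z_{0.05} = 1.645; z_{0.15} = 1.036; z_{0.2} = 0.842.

n₁ = 15

With allocation ratio k = n₂/n₁ = 2.5, Var(x̄₁−x̄₂) = σ²(1/n₁ + 1/(k·n₁)) = σ²·(k+1)/(k·n₁).
So n₁ = (1 + 1/k)·((z_{α} + z_β)/d)² = 1.400 × (2.487/0.77)².
n₁ = 1.400 × 10.43 = 14.6.
Round up: n₁ = 15, giving n₂ = ⌈2.5 × 15⌉ = ⌈37.5⌉ = 38.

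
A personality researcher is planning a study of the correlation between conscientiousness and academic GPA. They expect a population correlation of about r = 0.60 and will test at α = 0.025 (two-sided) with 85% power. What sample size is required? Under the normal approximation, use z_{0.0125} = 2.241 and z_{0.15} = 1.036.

Fisher's z: C = ½·ln((1+r)/(1−r)) = ½·ln(4.0000) = 0.6931.
n = ((z_{α/2} + z_β)/C)² + 3.
(2.241 + 1.036) / 0.6931 = 3.277 / 0.6931 = 4.728.
n = 4.728² + 3 = 22.35 + 3 = 25.4.
Round up.

n = 26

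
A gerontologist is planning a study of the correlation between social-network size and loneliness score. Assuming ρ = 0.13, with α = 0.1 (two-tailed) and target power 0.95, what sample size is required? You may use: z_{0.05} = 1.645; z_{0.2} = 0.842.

n = 637

Fisher's z: C = ½·ln((1+r)/(1−r)) = ½·ln(1.2989) = 0.1307.
n = ((z_{α/2} + z_β)/C)² + 3.
(1.645 + 1.645) / 0.1307 = 3.290 / 0.1307 = 25.172.
n = 25.172² + 3 = 633.64 + 3 = 636.6.
Round up.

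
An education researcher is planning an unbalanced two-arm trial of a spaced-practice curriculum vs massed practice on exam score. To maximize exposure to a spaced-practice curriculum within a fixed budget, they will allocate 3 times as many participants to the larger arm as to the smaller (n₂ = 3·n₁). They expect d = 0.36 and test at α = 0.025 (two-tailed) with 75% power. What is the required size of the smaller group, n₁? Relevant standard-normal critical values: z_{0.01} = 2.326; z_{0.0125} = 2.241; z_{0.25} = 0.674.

n₁ = 88

With allocation ratio k = n₂/n₁ = 3, Var(x̄₁−x̄₂) = σ²(1/n₁ + 1/(k·n₁)) = σ²·(k+1)/(k·n₁).
So n₁ = (1 + 1/k)·((z_{α/2} + z_β)/d)² = 1.333 × (2.915/0.36)².
n₁ = 1.333 × 65.57 = 87.4.
Round up: n₁ = 88, giving n₂ = 3 × 88 = 264.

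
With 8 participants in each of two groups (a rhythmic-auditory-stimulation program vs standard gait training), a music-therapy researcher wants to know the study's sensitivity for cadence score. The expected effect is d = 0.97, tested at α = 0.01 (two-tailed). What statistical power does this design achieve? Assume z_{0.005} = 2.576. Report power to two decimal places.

power ≈ 0.26

For two equal groups, power = Φ(d·√(n/2) − z_{α/2}).
d·√(n/2) = 0.97 × √(8/2) = 0.97 × 2.000 = 1.940.
z_β = 1.940 − 2.576 = -0.636.
Power = Φ(-0.636) = 0.262.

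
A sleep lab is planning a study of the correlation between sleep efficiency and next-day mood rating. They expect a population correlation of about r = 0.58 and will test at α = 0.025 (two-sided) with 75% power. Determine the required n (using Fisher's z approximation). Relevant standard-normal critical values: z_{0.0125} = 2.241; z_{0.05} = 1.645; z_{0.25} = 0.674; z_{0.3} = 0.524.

Fisher's z: C = ½·ln((1+r)/(1−r)) = ½·ln(3.7619) = 0.6625.
n = ((z_{α/2} + z_β)/C)² + 3.
(2.241 + 0.674) / 0.6625 = 2.915 / 0.6625 = 4.400.
n = 4.400² + 3 = 19.36 + 3 = 22.4.
Round up.

n = 23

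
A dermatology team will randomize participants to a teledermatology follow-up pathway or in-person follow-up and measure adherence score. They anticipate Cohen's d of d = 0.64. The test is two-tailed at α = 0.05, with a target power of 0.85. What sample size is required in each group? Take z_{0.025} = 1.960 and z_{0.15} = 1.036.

n = 44 per group

For two independent groups with equal n: n = 2·((z_{α/2} + z_β) / d)².
z_{α/2} + z_β = 1.960 + 1.036 = 2.996.
n = 2 × (2.996 / 0.64)² = 2 × 4.681² = 2 × 21.91 = 43.8.
Round up to the next whole participant.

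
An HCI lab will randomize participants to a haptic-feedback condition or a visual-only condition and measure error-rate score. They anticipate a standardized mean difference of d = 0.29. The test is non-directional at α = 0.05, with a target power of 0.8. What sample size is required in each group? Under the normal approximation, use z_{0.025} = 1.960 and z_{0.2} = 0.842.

n = 187 per group

For two independent groups with equal n: n = 2·((z_{α/2} + z_β) / d)².
z_{α/2} + z_β = 1.960 + 0.842 = 2.802.
n = 2 × (2.802 / 0.29)² = 2 × 9.662² = 2 × 93.36 = 186.7.
Round up to the next whole participant.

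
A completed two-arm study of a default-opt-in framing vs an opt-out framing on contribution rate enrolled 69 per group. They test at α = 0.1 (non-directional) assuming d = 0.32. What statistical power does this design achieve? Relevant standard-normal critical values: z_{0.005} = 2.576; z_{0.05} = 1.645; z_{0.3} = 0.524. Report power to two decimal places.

For two equal groups, power = Φ(d·√(n/2) − z_{α/2}).
d·√(n/2) = 0.32 × √(69/2) = 0.32 × 5.874 = 1.880.
z_β = 1.880 − 1.645 = 0.235.
Power = Φ(0.235) = 0.593.

power ≈ 0.59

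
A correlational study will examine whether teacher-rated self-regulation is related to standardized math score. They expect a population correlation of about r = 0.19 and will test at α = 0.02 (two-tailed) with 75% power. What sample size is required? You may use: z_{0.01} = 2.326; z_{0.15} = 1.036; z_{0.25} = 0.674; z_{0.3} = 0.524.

n = 247

Fisher's z: C = ½·ln((1+r)/(1−r)) = ½·ln(1.4691) = 0.1923.
n = ((z_{α/2} + z_β)/C)² + 3.
(2.326 + 0.674) / 0.1923 = 3.000 / 0.1923 = 15.601.
n = 15.601² + 3 = 243.38 + 3 = 246.4.
Round up.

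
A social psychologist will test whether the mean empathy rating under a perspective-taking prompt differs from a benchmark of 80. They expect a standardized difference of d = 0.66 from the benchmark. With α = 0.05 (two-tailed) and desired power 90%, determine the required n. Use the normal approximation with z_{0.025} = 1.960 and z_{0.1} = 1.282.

n = 25

For a one-sample test: n = ((z_{α/2} + z_β) / d)².
z_{α/2} + z_β = 1.960 + 1.282 = 3.242.
n = (3.242 / 0.66)² = 4.912² = 24.13.
Round up.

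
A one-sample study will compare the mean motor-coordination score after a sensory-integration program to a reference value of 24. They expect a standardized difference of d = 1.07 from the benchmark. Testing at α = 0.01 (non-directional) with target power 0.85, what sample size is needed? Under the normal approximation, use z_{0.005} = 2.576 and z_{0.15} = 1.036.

For a one-sample test: n = ((z_{α/2} + z_β) / d)².
z_{α/2} + z_β = 2.576 + 1.036 = 3.612.
n = (3.612 / 1.07)² = 3.376² = 11.40.
Round up.

n = 12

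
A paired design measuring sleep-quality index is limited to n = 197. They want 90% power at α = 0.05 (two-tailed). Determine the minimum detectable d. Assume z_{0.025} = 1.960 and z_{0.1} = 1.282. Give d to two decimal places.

For a single sample (or paired design) of n = 197: d_min = (z_{α/2} + z_β)/√n.
z-sum = 1.960 + 1.282 = 3.242.
d_min = 3.242 / √197 = 3.242 / 14.036 = 0.231.

d_min ≈ 0.23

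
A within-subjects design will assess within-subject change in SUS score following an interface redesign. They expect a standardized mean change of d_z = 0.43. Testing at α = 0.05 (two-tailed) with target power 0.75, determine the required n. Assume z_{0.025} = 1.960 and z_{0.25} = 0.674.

For a paired (one-sample on differences) test: n = ((z_{α/2} + z_β) / d)².
z_{α/2} + z_β = 1.960 + 0.674 = 2.634.
n = (2.634 / 0.43)² = 6.126² = 37.52.
Round up.

n = 38 pairs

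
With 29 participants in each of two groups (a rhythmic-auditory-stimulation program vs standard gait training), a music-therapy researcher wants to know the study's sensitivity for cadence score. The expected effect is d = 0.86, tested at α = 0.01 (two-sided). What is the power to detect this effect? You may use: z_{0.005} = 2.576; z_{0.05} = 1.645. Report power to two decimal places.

For two equal groups, power = Φ(d·√(n/2) − z_{α/2}).
d·√(n/2) = 0.86 × √(29/2) = 0.86 × 3.808 = 3.275.
z_β = 3.275 − 2.576 = 0.699.
Power = Φ(0.699) = 0.758.

power ≈ 0.76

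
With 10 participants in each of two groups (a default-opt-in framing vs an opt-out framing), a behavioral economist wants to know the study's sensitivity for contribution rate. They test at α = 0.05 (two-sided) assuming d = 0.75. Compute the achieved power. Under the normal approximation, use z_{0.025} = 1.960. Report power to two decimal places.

For two equal groups, power = Φ(d·√(n/2) − z_{α/2}).
d·√(n/2) = 0.75 × √(10/2) = 0.75 × 2.236 = 1.677.
z_β = 1.677 − 1.960 = -0.283.
Power = Φ(-0.283) = 0.389.

power ≈ 0.39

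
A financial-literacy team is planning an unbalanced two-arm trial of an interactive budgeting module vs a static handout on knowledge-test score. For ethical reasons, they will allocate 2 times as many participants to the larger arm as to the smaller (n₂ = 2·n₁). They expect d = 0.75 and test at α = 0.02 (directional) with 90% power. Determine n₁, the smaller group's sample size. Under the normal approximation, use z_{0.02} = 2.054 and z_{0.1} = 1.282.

With allocation ratio k = n₂/n₁ = 2, Var(x̄₁−x̄₂) = σ²(1/n₁ + 1/(k·n₁)) = σ²·(k+1)/(k·n₁).
So n₁ = (1 + 1/k)·((z_{α} + z_β)/d)² = 1.500 × (3.336/0.75)².
n₁ = 1.500 × 19.78 = 29.7.
Round up: n₁ = 30, giving n₂ = 2 × 30 = 60.

n₁ = 30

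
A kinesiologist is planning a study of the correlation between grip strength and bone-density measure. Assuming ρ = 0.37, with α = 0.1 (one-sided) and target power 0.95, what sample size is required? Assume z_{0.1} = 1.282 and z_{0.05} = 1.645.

Fisher's z: C = ½·ln((1+r)/(1−r)) = ½·ln(2.1746) = 0.3884.
n = ((z_{α} + z_β)/C)² + 3.
(1.282 + 1.645) / 0.3884 = 2.927 / 0.3884 = 7.536.
n = 7.536² + 3 = 56.79 + 3 = 59.8.
Round up.

n = 60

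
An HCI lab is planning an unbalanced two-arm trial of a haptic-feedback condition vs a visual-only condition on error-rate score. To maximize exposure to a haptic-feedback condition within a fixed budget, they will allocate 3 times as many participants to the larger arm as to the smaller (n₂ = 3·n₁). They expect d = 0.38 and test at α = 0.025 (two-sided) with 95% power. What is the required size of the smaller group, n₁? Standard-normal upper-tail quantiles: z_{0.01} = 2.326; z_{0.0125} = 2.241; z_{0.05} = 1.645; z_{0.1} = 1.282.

n₁ = 140

With allocation ratio k = n₂/n₁ = 3, Var(x̄₁−x̄₂) = σ²(1/n₁ + 1/(k·n₁)) = σ²·(k+1)/(k·n₁).
So n₁ = (1 + 1/k)·((z_{α/2} + z_β)/d)² = 1.333 × (3.886/0.38)².
n₁ = 1.333 × 104.58 = 139.4.
Round up: n₁ = 140, giving n₂ = 3 × 140 = 420.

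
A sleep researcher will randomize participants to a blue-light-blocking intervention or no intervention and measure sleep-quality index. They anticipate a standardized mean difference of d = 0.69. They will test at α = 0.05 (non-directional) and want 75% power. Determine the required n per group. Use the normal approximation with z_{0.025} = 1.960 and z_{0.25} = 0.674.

n = 30 per group

For two independent groups with equal n: n = 2·((z_{α/2} + z_β) / d)².
z_{α/2} + z_β = 1.960 + 0.674 = 2.634.
n = 2 × (2.634 / 0.69)² = 2 × 3.817² = 2 × 14.57 = 29.1.
Round up to the next whole participant.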